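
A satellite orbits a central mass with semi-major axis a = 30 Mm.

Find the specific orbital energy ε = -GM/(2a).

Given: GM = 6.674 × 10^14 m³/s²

Convert to SI: a = 30 Mm = 3e+07 m.
ε = −GM / (2a).
ε = −6.674e+14 / (2 · 3e+07) J/kg ≈ -1.112e+07 J/kg = -11.12 MJ/kg.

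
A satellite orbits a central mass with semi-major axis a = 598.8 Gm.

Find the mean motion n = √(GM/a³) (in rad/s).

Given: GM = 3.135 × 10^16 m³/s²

Convert to SI: a = 598.8 Gm = 5.988e+11 m.
n = √(GM / a³).
n = √(3.135e+16 / (5.988e+11)³) rad/s ≈ 3.821e-10 rad/s.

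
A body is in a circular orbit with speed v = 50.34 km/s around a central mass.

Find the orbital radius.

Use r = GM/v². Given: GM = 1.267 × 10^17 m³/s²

Convert to SI: v = 50.34 km/s = 50340 m/s.
For a circular orbit, v² = GM / r, so r = GM / v².
r = 1.267e+17 / (50340)² m ≈ 5e+07 m = 50 Mm.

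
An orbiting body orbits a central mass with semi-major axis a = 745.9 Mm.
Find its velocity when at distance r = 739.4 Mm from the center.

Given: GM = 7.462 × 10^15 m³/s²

Convert to SI: a = 745.9 Mm = 7.459e+08 m; r = 739.4 Mm = 7.394e+08 m.
Vis-viva: v = √(GM · (2/r − 1/a)).
2/r − 1/a = 2/7.394e+08 − 1/7.459e+08 = 1.36423e-09 m⁻¹.
v = √(7.462e+15 · 1.36423e-09) m/s ≈ 3191 m/s = 3.191 km/s.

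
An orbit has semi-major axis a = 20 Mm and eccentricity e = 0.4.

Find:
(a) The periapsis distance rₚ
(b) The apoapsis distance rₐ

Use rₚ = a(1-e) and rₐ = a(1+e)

Convert to SI: a = 20 Mm = 2e+07 m.
(a) rₚ = a(1 − e) = 2e+07 · (1 − 0.4) = 2e+07 · 0.6 ≈ 1.2e+07 m = 12 Mm.
(b) rₐ = a(1 + e) = 2e+07 · (1 + 0.4) = 2e+07 · 1.4 ≈ 2.8e+07 m = 28 Mm.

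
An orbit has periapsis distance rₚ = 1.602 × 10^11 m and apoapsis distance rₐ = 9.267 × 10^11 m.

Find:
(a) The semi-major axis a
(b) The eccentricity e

(a) a = (rₚ + rₐ) / 2 = (1.602e+11 + 9.267e+11) / 2 ≈ 5.434e+11 m = 5.434 × 10^11 m.
(b) e = (rₐ − rₚ) / (rₐ + rₚ) = (9.267e+11 − 1.602e+11) / (9.267e+11 + 1.602e+11) ≈ 0.7052.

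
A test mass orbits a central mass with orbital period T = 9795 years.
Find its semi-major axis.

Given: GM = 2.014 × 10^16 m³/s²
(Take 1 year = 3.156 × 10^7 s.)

Convert to SI: T = 9795 years = 3.0913e+11 s.
Invert Kepler's third law: a = (GM · T² / (4π²))^(1/3).
Substituting T = 3.0913e+11 s and GM = 2.014e+16 m³/s²:
a = (2.014e+16 · (3.0913e+11)² / (4π²))^(1/3) m
a ≈ 3.653e+12 m = 3.653 × 10^12 m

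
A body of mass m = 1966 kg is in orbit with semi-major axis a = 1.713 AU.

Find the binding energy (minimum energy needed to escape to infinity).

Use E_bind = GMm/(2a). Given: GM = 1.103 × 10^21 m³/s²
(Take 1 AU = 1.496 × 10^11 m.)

Convert to SI: a = 1.713 AU = 2.56265e+11 m.
Total orbital energy is E = −GMm/(2a); binding energy is E_bind = −E = GMm/(2a).
E_bind = 1.103e+21 · 1966 / (2 · 2.56265e+11) J ≈ 4.231e+12 J = 4.231 TJ.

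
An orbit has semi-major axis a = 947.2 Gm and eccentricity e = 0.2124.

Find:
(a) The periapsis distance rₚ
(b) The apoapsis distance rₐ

Convert to SI: a = 947.2 Gm = 9.472e+11 m.
(a) rₚ = a(1 − e) = 9.472e+11 · (1 − 0.2124) = 9.472e+11 · 0.7876 ≈ 7.46e+11 m = 746 Gm.
(b) rₐ = a(1 + e) = 9.472e+11 · (1 + 0.2124) = 9.472e+11 · 1.2124 ≈ 1.148e+12 m = 1.148 Tm.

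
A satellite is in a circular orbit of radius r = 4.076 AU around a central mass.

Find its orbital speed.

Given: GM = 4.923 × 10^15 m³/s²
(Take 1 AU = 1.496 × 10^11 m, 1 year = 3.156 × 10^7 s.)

Convert to SI: r = 4.076 AU = 6.0977e+11 m.
For a circular orbit, gravity supplies the centripetal force, so v = √(GM / r).
v = √(4.923e+15 / 6.0977e+11) m/s ≈ 89.85 m/s = 0.01896 AU/year.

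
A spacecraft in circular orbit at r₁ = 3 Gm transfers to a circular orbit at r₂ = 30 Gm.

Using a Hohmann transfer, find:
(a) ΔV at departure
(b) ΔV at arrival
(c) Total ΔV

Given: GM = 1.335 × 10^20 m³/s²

Convert to SI: r₁ = 3 Gm = 3e+09 m; r₂ = 30 Gm = 3e+10 m.
Transfer semi-major axis: a_t = (r₁ + r₂)/2 = (3e+09 + 3e+10)/2 = 1.65e+10 m.
Circular speeds: v₁ = √(GM/r₁) = 210950 m/s, v₂ = √(GM/r₂) = 66708.3 m/s.
Transfer speeds (vis-viva v² = GM(2/r − 1/a_t)): v₁ᵗ = 284445 m/s, v₂ᵗ = 28444.5 m/s.
(a) ΔV₁ = |v₁ᵗ − v₁| ≈ 7.35e+04 m/s = 73.5 km/s.
(b) ΔV₂ = |v₂ − v₂ᵗ| ≈ 3.826e+04 m/s = 38.26 km/s.
(c) ΔV_total = ΔV₁ + ΔV₂ ≈ 1.118e+05 m/s = 111.8 km/s.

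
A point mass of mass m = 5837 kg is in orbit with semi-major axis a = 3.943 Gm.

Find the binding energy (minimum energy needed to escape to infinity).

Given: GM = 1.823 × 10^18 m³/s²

Convert to SI: a = 3.943 Gm = 3.943e+09 m.
Total orbital energy is E = −GMm/(2a); binding energy is E_bind = −E = GMm/(2a).
E_bind = 1.823e+18 · 5837 / (2 · 3.943e+09) J ≈ 1.349e+12 J = 1.349 TJ.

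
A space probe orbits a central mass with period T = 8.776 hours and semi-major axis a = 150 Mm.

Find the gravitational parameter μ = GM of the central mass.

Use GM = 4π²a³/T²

Convert to SI: T = 8.776 hours = 31593.6 s; a = 150 Mm = 1.5e+08 m.
GM = 4π² · a³ / T².
GM = 4π² · (1.5e+08)³ / (31593.6)² m³/s² ≈ 1.335e+17 m³/s² = 1.335 × 10^17 m³/s².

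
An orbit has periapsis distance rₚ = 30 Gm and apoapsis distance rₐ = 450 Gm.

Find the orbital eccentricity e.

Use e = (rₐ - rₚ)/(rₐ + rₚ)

Convert to SI: rₚ = 30 Gm = 3e+10 m; rₐ = 450 Gm = 4.5e+11 m.
e = (rₐ − rₚ) / (rₐ + rₚ).
e = (4.5e+11 − 3e+10) / (4.5e+11 + 3e+10) = 4.2e+11 / 4.8e+11 ≈ 0.875.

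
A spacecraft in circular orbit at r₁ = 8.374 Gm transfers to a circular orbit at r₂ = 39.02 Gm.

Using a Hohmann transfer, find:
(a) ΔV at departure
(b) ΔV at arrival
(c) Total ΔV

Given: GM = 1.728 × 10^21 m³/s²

Convert to SI: r₁ = 8.374 Gm = 8.374e+09 m; r₂ = 39.02 Gm = 3.902e+10 m.
Transfer semi-major axis: a_t = (r₁ + r₂)/2 = (8.374e+09 + 3.902e+10)/2 = 2.3697e+10 m.
Circular speeds: v₁ = √(GM/r₁) = 454261 m/s, v₂ = √(GM/r₂) = 210440 m/s.
Transfer speeds (vis-viva v² = GM(2/r − 1/a_t)): v₁ᵗ = 582911 m/s, v₂ᵗ = 125097 m/s.
(a) ΔV₁ = |v₁ᵗ − v₁| ≈ 1.287e+05 m/s = 128.7 km/s.
(b) ΔV₂ = |v₂ − v₂ᵗ| ≈ 8.534e+04 m/s = 85.34 km/s.
(c) ΔV_total = ΔV₁ + ΔV₂ ≈ 2.14e+05 m/s = 214 km/s.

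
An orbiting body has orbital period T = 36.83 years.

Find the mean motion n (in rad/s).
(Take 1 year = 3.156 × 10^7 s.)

Convert to SI: T = 36.83 years = 1.16235e+09 s.
n = 2π / T.
n = 2π / 1.16235e+09 s ≈ 5.406e-09 rad/s.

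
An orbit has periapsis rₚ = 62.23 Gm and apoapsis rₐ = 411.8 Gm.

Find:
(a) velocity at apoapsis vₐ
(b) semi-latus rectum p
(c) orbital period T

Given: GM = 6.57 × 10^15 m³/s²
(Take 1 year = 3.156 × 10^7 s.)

Convert to SI: rₚ = 62.23 Gm = 6.223e+10 m; rₐ = 411.8 Gm = 4.118e+11 m.
(a) With a = (rₚ + rₐ)/2 = 2.37015e+11 m, vₐ = √(GM (2/rₐ − 1/a)) = √(6.57e+15 · (2/4.118e+11 − 1/2.37015e+11)) m/s ≈ 64.72 m/s
(b) From a = (rₚ + rₐ)/2 = 2.37015e+11 m and e = (rₐ − rₚ)/(rₐ + rₚ) = 0.737443, p = a(1 − e²) = 2.37015e+11 · (1 − (0.737443)²) ≈ 1.081e+11 m
(c) With a = (rₚ + rₐ)/2 = 2.37015e+11 m, T = 2π √(a³/GM) = 2π √((2.37015e+11)³/6.57e+15) s ≈ 8.945e+09 s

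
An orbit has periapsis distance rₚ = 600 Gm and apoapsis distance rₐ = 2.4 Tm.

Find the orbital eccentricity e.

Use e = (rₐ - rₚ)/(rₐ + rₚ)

Convert to SI: rₚ = 600 Gm = 6e+11 m; rₐ = 2.4 Tm = 2.4e+12 m.
e = (rₐ − rₚ) / (rₐ + rₚ).
e = (2.4e+12 − 6e+11) / (2.4e+12 + 6e+11) = 1.8e+12 / 3e+12 ≈ 0.6.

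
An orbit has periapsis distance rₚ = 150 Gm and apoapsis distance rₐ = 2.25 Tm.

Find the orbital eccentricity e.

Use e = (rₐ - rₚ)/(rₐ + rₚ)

Convert to SI: rₚ = 150 Gm = 1.5e+11 m; rₐ = 2.25 Tm = 2.25e+12 m.
e = (rₐ − rₚ) / (rₐ + rₚ).
e = (2.25e+12 − 1.5e+11) / (2.25e+12 + 1.5e+11) = 2.1e+12 / 2.4e+12 ≈ 0.875.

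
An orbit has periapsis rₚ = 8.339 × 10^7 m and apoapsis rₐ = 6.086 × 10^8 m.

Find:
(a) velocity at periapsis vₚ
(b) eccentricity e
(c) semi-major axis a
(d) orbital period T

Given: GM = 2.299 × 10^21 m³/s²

(a) With a = (rₚ + rₐ)/2 = 3.45995e+08 m, vₚ = √(GM (2/rₚ − 1/a)) = √(2.299e+21 · (2/8.339e+07 − 1/3.45995e+08)) m/s ≈ 6.964e+06 m/s
(b) e = (rₐ − rₚ)/(rₐ + rₚ) = (6.086e+08 − 8.339e+07)/(6.086e+08 + 8.339e+07) ≈ 0.759
(c) a = (rₚ + rₐ)/2 = (8.339e+07 + 6.086e+08)/2 ≈ 3.46e+08 m
(d) With a = (rₚ + rₐ)/2 = 3.45995e+08 m, T = 2π √(a³/GM) = 2π √((3.45995e+08)³/2.299e+21) s ≈ 843.4 s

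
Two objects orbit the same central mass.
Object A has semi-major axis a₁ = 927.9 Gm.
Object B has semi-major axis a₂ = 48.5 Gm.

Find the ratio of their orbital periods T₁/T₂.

Convert to SI: a₁ = 927.9 Gm = 9.279e+11 m; a₂ = 48.5 Gm = 4.85e+10 m.
From Kepler's third law, (T₁/T₂)² = (a₁/a₂)³, so T₁/T₂ = (a₁/a₂)^(3/2).
a₁/a₂ = 9.279e+11 / 4.85e+10 = 19.132.
T₁/T₂ = (19.132)^(3/2) ≈ 83.68.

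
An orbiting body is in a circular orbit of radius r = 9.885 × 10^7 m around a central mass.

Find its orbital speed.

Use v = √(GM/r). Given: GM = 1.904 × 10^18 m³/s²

For a circular orbit, gravity supplies the centripetal force, so v = √(GM / r).
v = √(1.904e+18 / 9.885e+07) m/s ≈ 1.388e+05 m/s = 138.8 km/s.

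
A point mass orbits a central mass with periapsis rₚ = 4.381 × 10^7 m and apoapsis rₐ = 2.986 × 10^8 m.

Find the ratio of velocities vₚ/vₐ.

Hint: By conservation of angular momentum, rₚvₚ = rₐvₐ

Conservation of angular momentum gives rₚvₚ = rₐvₐ, so vₚ/vₐ = rₐ/rₚ.
vₚ/vₐ = 2.986e+08 / 4.381e+07 ≈ 6.816.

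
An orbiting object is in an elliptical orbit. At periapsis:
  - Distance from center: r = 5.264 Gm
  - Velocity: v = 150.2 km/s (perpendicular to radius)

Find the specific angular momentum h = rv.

Convert to SI: r = 5.264 Gm = 5.264e+09 m; v = 150.2 km/s = 150200 m/s.
With v perpendicular to r, h = r · v.
h = 5.264e+09 · 150200 m²/s ≈ 7.907e+14 m²/s.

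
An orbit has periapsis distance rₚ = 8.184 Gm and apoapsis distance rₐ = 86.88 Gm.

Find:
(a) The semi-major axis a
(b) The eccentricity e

Convert to SI: rₚ = 8.184 Gm = 8.184e+09 m; rₐ = 86.88 Gm = 8.688e+10 m.
(a) a = (rₚ + rₐ) / 2 = (8.184e+09 + 8.688e+10) / 2 ≈ 4.753e+10 m = 47.53 Gm.
(b) e = (rₐ − rₚ) / (rₐ + rₚ) = (8.688e+10 − 8.184e+09) / (8.688e+10 + 8.184e+09) ≈ 0.8278.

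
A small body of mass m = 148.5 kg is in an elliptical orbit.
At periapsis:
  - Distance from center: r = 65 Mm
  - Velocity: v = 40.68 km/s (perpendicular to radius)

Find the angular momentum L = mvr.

Convert to SI: r = 65 Mm = 6.5e+07 m; v = 40.68 km/s = 40680 m/s.
Since v is perpendicular to r, L = m · v · r.
L = 148.5 · 40680 · 6.5e+07 kg·m²/s ≈ 3.927e+14 kg·m²/s.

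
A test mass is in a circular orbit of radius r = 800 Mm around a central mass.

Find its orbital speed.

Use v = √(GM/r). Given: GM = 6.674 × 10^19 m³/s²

Convert to SI: r = 800 Mm = 8e+08 m.
For a circular orbit, gravity supplies the centripetal force, so v = √(GM / r).
v = √(6.674e+19 / 8e+08) m/s ≈ 2.888e+05 m/s = 288.8 km/s.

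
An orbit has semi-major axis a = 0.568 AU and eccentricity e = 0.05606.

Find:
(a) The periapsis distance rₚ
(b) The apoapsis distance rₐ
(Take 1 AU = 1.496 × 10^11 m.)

Convert to SI: a = 0.568 AU = 8.49728e+10 m.
(a) rₚ = a(1 − e) = 8.49728e+10 · (1 − 0.05606) = 8.49728e+10 · 0.94394 ≈ 8.021e+10 m = 0.5362 AU.
(b) rₐ = a(1 + e) = 8.49728e+10 · (1 + 0.05606) = 8.49728e+10 · 1.05606 ≈ 8.974e+10 m = 0.5998 AU.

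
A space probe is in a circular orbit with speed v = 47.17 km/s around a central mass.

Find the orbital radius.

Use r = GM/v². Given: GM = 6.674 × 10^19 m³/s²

Convert to SI: v = 47.17 km/s = 47170 m/s.
For a circular orbit, v² = GM / r, so r = GM / v².
r = 6.674e+19 / (47170)² m ≈ 3e+10 m = 30 Gm.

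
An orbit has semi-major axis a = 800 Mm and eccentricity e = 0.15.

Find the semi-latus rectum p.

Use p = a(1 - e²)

Convert to SI: a = 800 Mm = 8e+08 m.
p = a (1 − e²).
p = 8e+08 · (1 − (0.15)²) = 8e+08 · 0.9775 ≈ 7.82e+08 m = 782 Mm.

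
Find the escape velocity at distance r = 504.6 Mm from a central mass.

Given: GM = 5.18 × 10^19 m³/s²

Convert to SI: r = 504.6 Mm = 5.046e+08 m.
Escape velocity comes from setting total energy to zero: ½v² − GM/r = 0 ⇒ v_esc = √(2GM / r).
v_esc = √(2 · 5.18e+19 / 5.046e+08) m/s ≈ 4.531e+05 m/s = 453.1 km/s.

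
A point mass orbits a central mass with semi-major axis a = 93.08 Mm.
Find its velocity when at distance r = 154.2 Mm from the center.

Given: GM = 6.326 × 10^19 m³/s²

Convert to SI: a = 93.08 Mm = 9.308e+07 m; r = 154.2 Mm = 1.542e+08 m.
Vis-viva: v = √(GM · (2/r − 1/a)).
2/r − 1/a = 2/1.542e+08 − 1/9.308e+07 = 2.22672e-09 m⁻¹.
v = √(6.326e+19 · 2.22672e-09) m/s ≈ 3.753e+05 m/s = 375.3 km/s.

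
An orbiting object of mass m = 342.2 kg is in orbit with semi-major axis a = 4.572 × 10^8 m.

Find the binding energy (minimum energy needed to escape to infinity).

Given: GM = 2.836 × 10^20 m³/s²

Total orbital energy is E = −GMm/(2a); binding energy is E_bind = −E = GMm/(2a).
E_bind = 2.836e+20 · 342.2 / (2 · 4.572e+08) J ≈ 1.061e+14 J = 106.1 TJ.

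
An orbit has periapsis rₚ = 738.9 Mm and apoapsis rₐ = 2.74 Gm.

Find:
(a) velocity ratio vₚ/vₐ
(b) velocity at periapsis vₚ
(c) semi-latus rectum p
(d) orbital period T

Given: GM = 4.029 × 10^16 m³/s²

Convert to SI: rₚ = 738.9 Mm = 7.389e+08 m; rₐ = 2.74 Gm = 2.74e+09 m.
(a) Conservation of angular momentum (rₚvₚ = rₐvₐ) gives vₚ/vₐ = rₐ/rₚ = 2.74e+09/7.389e+08 ≈ 3.708
(b) With a = (rₚ + rₐ)/2 = 1.73945e+09 m, vₚ = √(GM (2/rₚ − 1/a)) = √(4.029e+16 · (2/7.389e+08 − 1/1.73945e+09)) m/s ≈ 9268 m/s
(c) From a = (rₚ + rₐ)/2 = 1.73945e+09 m and e = (rₐ − rₚ)/(rₐ + rₚ) = 0.575211, p = a(1 − e²) = 1.73945e+09 · (1 − (0.575211)²) ≈ 1.164e+09 m
(d) With a = (rₚ + rₐ)/2 = 1.73945e+09 m, T = 2π √(a³/GM) = 2π √((1.73945e+09)³/4.029e+16) s ≈ 2.271e+06 s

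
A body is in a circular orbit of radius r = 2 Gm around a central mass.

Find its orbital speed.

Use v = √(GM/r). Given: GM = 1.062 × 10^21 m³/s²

Convert to SI: r = 2 Gm = 2e+09 m.
For a circular orbit, gravity supplies the centripetal force, so v = √(GM / r).
v = √(1.062e+21 / 2e+09) m/s ≈ 7.287e+05 m/s = 728.7 km/s.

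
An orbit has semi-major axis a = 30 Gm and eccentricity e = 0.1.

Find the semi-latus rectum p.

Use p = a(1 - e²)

Convert to SI: a = 30 Gm = 3e+10 m.
p = a (1 − e²).
p = 3e+10 · (1 − (0.1)²) = 3e+10 · 0.99 ≈ 2.97e+10 m = 29.7 Gm.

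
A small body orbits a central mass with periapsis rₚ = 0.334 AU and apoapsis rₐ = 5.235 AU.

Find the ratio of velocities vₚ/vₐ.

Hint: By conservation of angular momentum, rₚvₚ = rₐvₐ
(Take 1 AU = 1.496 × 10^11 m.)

Convert to SI: rₚ = 0.334 AU = 4.99664e+10 m; rₐ = 5.235 AU = 7.83156e+11 m.
Conservation of angular momentum gives rₚvₚ = rₐvₐ, so vₚ/vₐ = rₐ/rₚ.
vₚ/vₐ = 7.83156e+11 / 4.99664e+10 ≈ 15.67.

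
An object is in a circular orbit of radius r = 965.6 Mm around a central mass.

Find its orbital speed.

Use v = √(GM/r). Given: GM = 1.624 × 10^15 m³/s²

Convert to SI: r = 965.6 Mm = 9.656e+08 m.
For a circular orbit, gravity supplies the centripetal force, so v = √(GM / r).
v = √(1.624e+15 / 9.656e+08) m/s ≈ 1297 m/s = 1.297 km/s.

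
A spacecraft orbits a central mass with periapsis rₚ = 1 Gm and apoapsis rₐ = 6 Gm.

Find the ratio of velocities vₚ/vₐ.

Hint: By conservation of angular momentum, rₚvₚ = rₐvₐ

Convert to SI: rₚ = 1 Gm = 1e+09 m; rₐ = 6 Gm = 6e+09 m.
Conservation of angular momentum gives rₚvₚ = rₐvₐ, so vₚ/vₐ = rₐ/rₚ.
vₚ/vₐ = 6e+09 / 1e+09 ≈ 6.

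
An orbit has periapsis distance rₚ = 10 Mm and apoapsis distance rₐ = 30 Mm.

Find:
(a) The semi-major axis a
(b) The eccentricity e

Convert to SI: rₚ = 10 Mm = 1e+07 m; rₐ = 30 Mm = 3e+07 m.
(a) a = (rₚ + rₐ) / 2 = (1e+07 + 3e+07) / 2 ≈ 2e+07 m = 20 Mm.
(b) e = (rₐ − rₚ) / (rₐ + rₚ) = (3e+07 − 1e+07) / (3e+07 + 1e+07) ≈ 0.5.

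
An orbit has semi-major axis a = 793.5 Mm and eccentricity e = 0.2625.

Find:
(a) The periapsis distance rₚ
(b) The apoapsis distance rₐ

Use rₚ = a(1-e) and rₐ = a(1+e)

Convert to SI: a = 793.5 Mm = 7.935e+08 m.
(a) rₚ = a(1 − e) = 7.935e+08 · (1 − 0.2625) = 7.935e+08 · 0.7375 ≈ 5.852e+08 m = 585.2 Mm.
(b) rₐ = a(1 + e) = 7.935e+08 · (1 + 0.2625) = 7.935e+08 · 1.2625 ≈ 1.002e+09 m = 1.002 Gm.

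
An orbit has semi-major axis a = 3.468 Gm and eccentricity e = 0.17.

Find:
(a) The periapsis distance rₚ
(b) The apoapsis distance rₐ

Convert to SI: a = 3.468 Gm = 3.468e+09 m.
(a) rₚ = a(1 − e) = 3.468e+09 · (1 − 0.17) = 3.468e+09 · 0.83 ≈ 2.878e+09 m = 2.878 Gm.
(b) rₐ = a(1 + e) = 3.468e+09 · (1 + 0.17) = 3.468e+09 · 1.17 ≈ 4.058e+09 m = 4.058 Gm.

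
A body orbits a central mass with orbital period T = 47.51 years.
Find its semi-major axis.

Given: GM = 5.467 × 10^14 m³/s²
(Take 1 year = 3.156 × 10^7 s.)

Convert to SI: T = 47.51 years = 1.49942e+09 s.
Invert Kepler's third law: a = (GM · T² / (4π²))^(1/3).
Substituting T = 1.49942e+09 s and GM = 5.467e+14 m³/s²:
a = (5.467e+14 · (1.49942e+09)² / (4π²))^(1/3) m
a ≈ 3.146e+10 m = 3.146 × 10^10 m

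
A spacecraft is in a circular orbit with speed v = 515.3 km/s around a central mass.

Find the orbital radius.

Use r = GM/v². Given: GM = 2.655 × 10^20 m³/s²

Convert to SI: v = 515.3 km/s = 515300 m/s.
For a circular orbit, v² = GM / r, so r = GM / v².
r = 2.655e+20 / (515300)² m ≈ 9.999e+08 m = 999.9 Mm.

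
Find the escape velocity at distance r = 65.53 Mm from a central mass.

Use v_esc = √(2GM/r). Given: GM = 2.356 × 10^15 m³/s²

Convert to SI: r = 65.53 Mm = 6.553e+07 m.
Escape velocity comes from setting total energy to zero: ½v² − GM/r = 0 ⇒ v_esc = √(2GM / r).
v_esc = √(2 · 2.356e+15 / 6.553e+07) m/s ≈ 8480 m/s = 8.48 km/s.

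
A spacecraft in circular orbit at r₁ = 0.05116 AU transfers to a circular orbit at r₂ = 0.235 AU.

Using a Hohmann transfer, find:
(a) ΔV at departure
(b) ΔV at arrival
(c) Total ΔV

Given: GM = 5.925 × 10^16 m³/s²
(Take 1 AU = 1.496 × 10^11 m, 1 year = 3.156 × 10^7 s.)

Convert to SI: r₁ = 0.05116 AU = 7.65354e+09 m; r₂ = 0.235 AU = 3.5156e+10 m.
Transfer semi-major axis: a_t = (r₁ + r₂)/2 = (7.65354e+09 + 3.5156e+10)/2 = 2.14048e+10 m.
Circular speeds: v₁ = √(GM/r₁) = 2782.36 m/s, v₂ = √(GM/r₂) = 1298.21 m/s.
Transfer speeds (vis-viva v² = GM(2/r − 1/a_t)): v₁ᵗ = 3565.8 m/s, v₂ᵗ = 776.283 m/s.
(a) ΔV₁ = |v₁ᵗ − v₁| ≈ 783.4 m/s = 0.1653 AU/year.
(b) ΔV₂ = |v₂ − v₂ᵗ| ≈ 521.9 m/s = 0.1101 AU/year.
(c) ΔV_total = ΔV₁ + ΔV₂ ≈ 1305 m/s = 0.2754 AU/year.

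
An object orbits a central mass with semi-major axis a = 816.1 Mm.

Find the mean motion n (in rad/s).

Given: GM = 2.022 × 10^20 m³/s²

Convert to SI: a = 816.1 Mm = 8.161e+08 m.
n = √(GM / a³).
n = √(2.022e+20 / (8.161e+08)³) rad/s ≈ 0.0006099 rad/s.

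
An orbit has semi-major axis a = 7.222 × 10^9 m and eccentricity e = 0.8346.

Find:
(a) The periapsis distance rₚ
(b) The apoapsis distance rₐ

(a) rₚ = a(1 − e) = 7.222e+09 · (1 − 0.8346) = 7.222e+09 · 0.1654 ≈ 1.195e+09 m = 1.195 × 10^9 m.
(b) rₐ = a(1 + e) = 7.222e+09 · (1 + 0.8346) = 7.222e+09 · 1.8346 ≈ 1.325e+10 m = 1.325 × 10^10 m.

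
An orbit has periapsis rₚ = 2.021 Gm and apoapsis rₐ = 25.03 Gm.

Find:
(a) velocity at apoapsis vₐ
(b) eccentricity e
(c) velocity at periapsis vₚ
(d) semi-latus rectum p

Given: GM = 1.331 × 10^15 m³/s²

Convert to SI: rₚ = 2.021 Gm = 2.021e+09 m; rₐ = 25.03 Gm = 2.503e+10 m.
(a) With a = (rₚ + rₐ)/2 = 1.35255e+10 m, vₐ = √(GM (2/rₐ − 1/a)) = √(1.331e+15 · (2/2.503e+10 − 1/1.35255e+10)) m/s ≈ 89.14 m/s
(b) e = (rₐ − rₚ)/(rₐ + rₚ) = (2.503e+10 − 2.021e+09)/(2.503e+10 + 2.021e+09) ≈ 0.8506
(c) With a = (rₚ + rₐ)/2 = 1.35255e+10 m, vₚ = √(GM (2/rₚ − 1/a)) = √(1.331e+15 · (2/2.021e+09 − 1/1.35255e+10)) m/s ≈ 1104 m/s
(d) From a = (rₚ + rₐ)/2 = 1.35255e+10 m and e = (rₐ − rₚ)/(rₐ + rₚ) = 0.850579, p = a(1 − e²) = 1.35255e+10 · (1 − (0.850579)²) ≈ 3.74e+09 m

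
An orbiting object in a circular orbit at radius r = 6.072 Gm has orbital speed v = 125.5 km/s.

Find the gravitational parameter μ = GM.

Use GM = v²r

Convert to SI: r = 6.072 Gm = 6.072e+09 m; v = 125.5 km/s = 125500 m/s.
For a circular orbit v² = GM/r, so GM = v² · r.
GM = (125500)² · 6.072e+09 m³/s² ≈ 9.564e+19 m³/s² = 9.564 × 10^19 m³/s².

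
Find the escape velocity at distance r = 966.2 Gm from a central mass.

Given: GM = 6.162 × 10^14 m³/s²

Convert to SI: r = 966.2 Gm = 9.662e+11 m.
Escape velocity comes from setting total energy to zero: ½v² − GM/r = 0 ⇒ v_esc = √(2GM / r).
v_esc = √(2 · 6.162e+14 / 9.662e+11) m/s ≈ 35.71 m/s = 35.71 m/s.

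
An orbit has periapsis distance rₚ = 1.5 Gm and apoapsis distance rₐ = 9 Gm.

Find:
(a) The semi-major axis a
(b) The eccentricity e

Convert to SI: rₚ = 1.5 Gm = 1.5e+09 m; rₐ = 9 Gm = 9e+09 m.
(a) a = (rₚ + rₐ) / 2 = (1.5e+09 + 9e+09) / 2 ≈ 5.25e+09 m = 5.25 Gm.
(b) e = (rₐ − rₚ) / (rₐ + rₚ) = (9e+09 − 1.5e+09) / (9e+09 + 1.5e+09) ≈ 0.7143.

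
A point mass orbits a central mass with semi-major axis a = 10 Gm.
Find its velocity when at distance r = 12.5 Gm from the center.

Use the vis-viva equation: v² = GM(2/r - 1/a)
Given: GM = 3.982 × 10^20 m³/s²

Convert to SI: a = 10 Gm = 1e+10 m; r = 12.5 Gm = 1.25e+10 m.
Vis-viva: v = √(GM · (2/r − 1/a)).
2/r − 1/a = 2/1.25e+10 − 1/1e+10 = 6e-11 m⁻¹.
v = √(3.982e+20 · 6e-11) m/s ≈ 1.546e+05 m/s = 154.6 km/s.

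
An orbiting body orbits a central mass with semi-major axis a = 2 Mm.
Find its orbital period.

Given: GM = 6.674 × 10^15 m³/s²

Convert to SI: a = 2 Mm = 2e+06 m.
Kepler's third law: T = 2π √(a³ / GM).
Substituting a = 2e+06 m and GM = 6.674e+15 m³/s²:
T = 2π √((2e+06)³ / 6.674e+15) s
T ≈ 217.5 s = 3.626 minutes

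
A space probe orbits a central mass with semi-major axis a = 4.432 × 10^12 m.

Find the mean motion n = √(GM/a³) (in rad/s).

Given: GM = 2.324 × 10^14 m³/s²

n = √(GM / a³).
n = √(2.324e+14 / (4.432e+12)³) rad/s ≈ 1.634e-12 rad/s.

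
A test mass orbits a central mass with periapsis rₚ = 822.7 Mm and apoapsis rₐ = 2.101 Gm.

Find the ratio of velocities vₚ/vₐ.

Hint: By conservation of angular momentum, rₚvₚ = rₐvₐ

Convert to SI: rₚ = 822.7 Mm = 8.227e+08 m; rₐ = 2.101 Gm = 2.101e+09 m.
Conservation of angular momentum gives rₚvₚ = rₐvₐ, so vₚ/vₐ = rₐ/rₚ.
vₚ/vₐ = 2.101e+09 / 8.227e+08 ≈ 2.554.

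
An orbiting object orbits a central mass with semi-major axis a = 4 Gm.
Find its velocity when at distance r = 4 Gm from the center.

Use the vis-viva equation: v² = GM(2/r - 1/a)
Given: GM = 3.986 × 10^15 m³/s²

Convert to SI: a = 4 Gm = 4e+09 m; r = 4 Gm = 4e+09 m.
Vis-viva: v = √(GM · (2/r − 1/a)).
2/r − 1/a = 2/4e+09 − 1/4e+09 = 2.5e-10 m⁻¹.
v = √(3.986e+15 · 2.5e-10) m/s ≈ 998.2 m/s = 998.2 m/s.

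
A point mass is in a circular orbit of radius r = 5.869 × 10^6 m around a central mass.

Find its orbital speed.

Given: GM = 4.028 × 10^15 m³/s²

For a circular orbit, gravity supplies the centripetal force, so v = √(GM / r).
v = √(4.028e+15 / 5.869e+06) m/s ≈ 2.62e+04 m/s = 26.2 km/s.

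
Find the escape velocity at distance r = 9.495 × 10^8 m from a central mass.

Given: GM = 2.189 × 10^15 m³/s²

Escape velocity comes from setting total energy to zero: ½v² − GM/r = 0 ⇒ v_esc = √(2GM / r).
v_esc = √(2 · 2.189e+15 / 9.495e+08) m/s ≈ 2147 m/s = 2.147 km/s.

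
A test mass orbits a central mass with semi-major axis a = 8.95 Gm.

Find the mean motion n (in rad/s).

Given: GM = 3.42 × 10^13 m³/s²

Convert to SI: a = 8.95 Gm = 8.95e+09 m.
n = √(GM / a³).
n = √(3.42e+13 / (8.95e+09)³) rad/s ≈ 6.907e-09 rad/s.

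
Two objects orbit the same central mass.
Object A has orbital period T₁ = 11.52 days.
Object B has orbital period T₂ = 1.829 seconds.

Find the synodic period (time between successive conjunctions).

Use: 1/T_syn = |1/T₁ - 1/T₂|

Convert to SI: T₁ = 11.52 days = 995328 s.
T_syn = |T₁ · T₂ / (T₁ − T₂)|.
T_syn = |995328 · 1.829 / (995328 − 1.829)| s ≈ 1.829 s = 1.829 seconds.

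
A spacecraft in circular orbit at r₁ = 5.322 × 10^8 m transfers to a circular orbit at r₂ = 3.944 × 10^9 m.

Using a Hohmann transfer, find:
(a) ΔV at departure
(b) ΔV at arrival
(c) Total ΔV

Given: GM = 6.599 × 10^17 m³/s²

Transfer semi-major axis: a_t = (r₁ + r₂)/2 = (5.322e+08 + 3.944e+09)/2 = 2.2381e+09 m.
Circular speeds: v₁ = √(GM/r₁) = 35212.9 m/s, v₂ = √(GM/r₂) = 12935.1 m/s.
Transfer speeds (vis-viva v² = GM(2/r − 1/a_t)): v₁ᵗ = 46744.5 m/s, v₂ᵗ = 6307.66 m/s.
(a) ΔV₁ = |v₁ᵗ − v₁| ≈ 1.153e+04 m/s = 11.53 km/s.
(b) ΔV₂ = |v₂ − v₂ᵗ| ≈ 6627 m/s = 6.627 km/s.
(c) ΔV_total = ΔV₁ + ΔV₂ ≈ 1.816e+04 m/s = 18.16 km/s.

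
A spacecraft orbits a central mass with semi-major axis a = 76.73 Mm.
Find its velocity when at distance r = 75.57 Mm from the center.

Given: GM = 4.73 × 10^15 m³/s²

Convert to SI: a = 76.73 Mm = 7.673e+07 m; r = 75.57 Mm = 7.557e+07 m.
Vis-viva: v = √(GM · (2/r − 1/a)).
2/r − 1/a = 2/7.557e+07 − 1/7.673e+07 = 1.34328e-08 m⁻¹.
v = √(4.73e+15 · 1.34328e-08) m/s ≈ 7971 m/s = 7.971 km/s.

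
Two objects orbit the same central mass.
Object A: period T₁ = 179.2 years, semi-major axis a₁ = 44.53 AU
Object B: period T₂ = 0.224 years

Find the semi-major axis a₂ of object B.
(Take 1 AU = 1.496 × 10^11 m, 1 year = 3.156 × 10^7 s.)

Convert to SI: T₁ = 179.2 years = 5.65555e+09 s; a₁ = 44.53 AU = 6.66169e+12 m; T₂ = 0.224 years = 7.06944e+06 s.
Kepler's third law: (T₁/T₂)² = (a₁/a₂)³ ⇒ a₂ = a₁ · (T₂/T₁)^(2/3).
T₂/T₁ = 7.06944e+06 / 5.65555e+09 = 0.00125.
a₂ = 6.66169e+12 · (0.00125)^(2/3) m ≈ 7.73e+10 m = 0.5167 AU.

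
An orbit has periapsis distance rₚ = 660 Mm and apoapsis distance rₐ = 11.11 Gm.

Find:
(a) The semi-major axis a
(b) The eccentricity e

Convert to SI: rₚ = 660 Mm = 6.6e+08 m; rₐ = 11.11 Gm = 1.111e+10 m.
(a) a = (rₚ + rₐ) / 2 = (6.6e+08 + 1.111e+10) / 2 ≈ 5.885e+09 m = 5.885 Gm.
(b) e = (rₐ − rₚ) / (rₐ + rₚ) = (1.111e+10 − 6.6e+08) / (1.111e+10 + 6.6e+08) ≈ 0.8879.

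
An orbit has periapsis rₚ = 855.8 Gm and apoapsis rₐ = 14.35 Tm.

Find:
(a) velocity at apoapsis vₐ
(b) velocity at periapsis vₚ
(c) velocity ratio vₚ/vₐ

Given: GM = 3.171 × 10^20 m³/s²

Convert to SI: rₚ = 855.8 Gm = 8.558e+11 m; rₐ = 14.35 Tm = 1.435e+13 m.
(a) With a = (rₚ + rₐ)/2 = 7.6029e+12 m, vₐ = √(GM (2/rₐ − 1/a)) = √(3.171e+20 · (2/1.435e+13 − 1/7.6029e+12)) m/s ≈ 1577 m/s
(b) With a = (rₚ + rₐ)/2 = 7.6029e+12 m, vₚ = √(GM (2/rₚ − 1/a)) = √(3.171e+20 · (2/8.558e+11 − 1/7.6029e+12)) m/s ≈ 2.645e+04 m/s
(c) Conservation of angular momentum (rₚvₚ = rₐvₐ) gives vₚ/vₐ = rₐ/rₚ = 1.435e+13/8.558e+11 ≈ 16.77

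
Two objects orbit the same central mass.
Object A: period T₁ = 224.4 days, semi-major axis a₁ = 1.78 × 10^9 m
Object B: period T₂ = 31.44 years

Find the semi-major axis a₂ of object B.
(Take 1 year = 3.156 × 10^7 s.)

Convert to SI: T₁ = 224.4 days = 1.93882e+07 s; T₂ = 31.44 years = 9.92246e+08 s.
Kepler's third law: (T₁/T₂)² = (a₁/a₂)³ ⇒ a₂ = a₁ · (T₂/T₁)^(2/3).
T₂/T₁ = 9.92246e+08 / 1.93882e+07 = 51.178.
a₂ = 1.78e+09 · (51.178)^(2/3) m ≈ 2.454e+10 m = 2.454 × 10^10 m.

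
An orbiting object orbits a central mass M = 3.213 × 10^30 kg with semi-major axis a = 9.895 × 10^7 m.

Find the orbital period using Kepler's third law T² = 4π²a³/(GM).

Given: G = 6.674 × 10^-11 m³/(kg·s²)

GM = G · M = 6.674e-11 · 3.213e+30 = 2.14436e+20 m³/s².
Kepler's third law: T = 2π √(a³ / GM).
Substituting a = 9.895e+07 m and GM = 2.14436e+20 m³/s²:
T = 2π √((9.895e+07)³ / 2.14436e+20) s
T ≈ 422.3 s = 7.039 minutes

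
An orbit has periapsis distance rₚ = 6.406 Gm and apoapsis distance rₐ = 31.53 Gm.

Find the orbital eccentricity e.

Convert to SI: rₚ = 6.406 Gm = 6.406e+09 m; rₐ = 31.53 Gm = 3.153e+10 m.
e = (rₐ − rₚ) / (rₐ + rₚ).
e = (3.153e+10 − 6.406e+09) / (3.153e+10 + 6.406e+09) = 2.5124e+10 / 3.7936e+10 ≈ 0.6623.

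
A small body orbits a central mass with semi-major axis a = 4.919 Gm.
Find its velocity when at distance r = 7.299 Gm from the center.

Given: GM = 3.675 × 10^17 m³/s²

Convert to SI: a = 4.919 Gm = 4.919e+09 m; r = 7.299 Gm = 7.299e+09 m.
Vis-viva: v = √(GM · (2/r − 1/a)).
2/r − 1/a = 2/7.299e+09 − 1/4.919e+09 = 7.07168e-11 m⁻¹.
v = √(3.675e+17 · 7.07168e-11) m/s ≈ 5098 m/s = 5.098 km/s.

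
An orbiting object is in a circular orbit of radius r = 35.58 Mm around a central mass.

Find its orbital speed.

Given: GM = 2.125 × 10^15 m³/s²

Convert to SI: r = 35.58 Mm = 3.558e+07 m.
For a circular orbit, gravity supplies the centripetal force, so v = √(GM / r).
v = √(2.125e+15 / 3.558e+07) m/s ≈ 7728 m/s = 7.728 km/s.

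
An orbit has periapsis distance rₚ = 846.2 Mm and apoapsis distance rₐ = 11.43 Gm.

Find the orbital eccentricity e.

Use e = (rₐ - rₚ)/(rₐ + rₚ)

Convert to SI: rₚ = 846.2 Mm = 8.462e+08 m; rₐ = 11.43 Gm = 1.143e+10 m.
e = (rₐ − rₚ) / (rₐ + rₚ).
e = (1.143e+10 − 8.462e+08) / (1.143e+10 + 8.462e+08) = 1.05838e+10 / 1.22762e+10 ≈ 0.8621.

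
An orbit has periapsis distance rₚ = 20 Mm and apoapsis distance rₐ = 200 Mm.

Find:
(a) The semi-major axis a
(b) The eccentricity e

Convert to SI: rₚ = 20 Mm = 2e+07 m; rₐ = 200 Mm = 2e+08 m.
(a) a = (rₚ + rₐ) / 2 = (2e+07 + 2e+08) / 2 ≈ 1.1e+08 m = 110 Mm.
(b) e = (rₐ − rₚ) / (rₐ + rₚ) = (2e+08 − 2e+07) / (2e+08 + 2e+07) ≈ 0.8182.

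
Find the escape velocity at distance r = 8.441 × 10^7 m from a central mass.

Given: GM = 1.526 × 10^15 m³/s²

Escape velocity comes from setting total energy to zero: ½v² − GM/r = 0 ⇒ v_esc = √(2GM / r).
v_esc = √(2 · 1.526e+15 / 8.441e+07) m/s ≈ 6013 m/s = 6.013 km/s.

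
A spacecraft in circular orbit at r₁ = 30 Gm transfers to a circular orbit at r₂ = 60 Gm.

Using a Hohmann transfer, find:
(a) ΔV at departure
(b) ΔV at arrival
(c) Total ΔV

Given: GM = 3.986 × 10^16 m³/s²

Convert to SI: r₁ = 30 Gm = 3e+10 m; r₂ = 60 Gm = 6e+10 m.
Transfer semi-major axis: a_t = (r₁ + r₂)/2 = (3e+10 + 6e+10)/2 = 4.5e+10 m.
Circular speeds: v₁ = √(GM/r₁) = 1152.68 m/s, v₂ = √(GM/r₂) = 815.066 m/s.
Transfer speeds (vis-viva v² = GM(2/r − 1/a_t)): v₁ᵗ = 1331 m/s, v₂ᵗ = 665.499 m/s.
(a) ΔV₁ = |v₁ᵗ − v₁| ≈ 178.3 m/s = 178.3 m/s.
(b) ΔV₂ = |v₂ − v₂ᵗ| ≈ 149.6 m/s = 149.6 m/s.
(c) ΔV_total = ΔV₁ + ΔV₂ ≈ 327.9 m/s = 327.9 m/s.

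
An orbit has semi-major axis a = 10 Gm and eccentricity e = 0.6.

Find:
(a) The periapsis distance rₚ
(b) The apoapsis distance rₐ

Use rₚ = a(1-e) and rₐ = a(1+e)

Convert to SI: a = 10 Gm = 1e+10 m.
(a) rₚ = a(1 − e) = 1e+10 · (1 − 0.6) = 1e+10 · 0.4 ≈ 4e+09 m = 4 Gm.
(b) rₐ = a(1 + e) = 1e+10 · (1 + 0.6) = 1e+10 · 1.6 ≈ 1.6e+10 m = 16 Gm.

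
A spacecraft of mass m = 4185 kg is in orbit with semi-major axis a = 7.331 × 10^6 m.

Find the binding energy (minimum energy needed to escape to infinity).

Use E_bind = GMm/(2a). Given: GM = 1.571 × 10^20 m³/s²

Total orbital energy is E = −GMm/(2a); binding energy is E_bind = −E = GMm/(2a).
E_bind = 1.571e+20 · 4185 / (2 · 7.331e+06) J ≈ 4.484e+16 J = 44.84 PJ.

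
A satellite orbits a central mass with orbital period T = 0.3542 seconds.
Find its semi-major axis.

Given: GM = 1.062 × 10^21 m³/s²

Invert Kepler's third law: a = (GM · T² / (4π²))^(1/3).
Substituting T = 0.3542 s and GM = 1.062e+21 m³/s²:
a = (1.062e+21 · (0.3542)² / (4π²))^(1/3) m
a ≈ 1.5e+06 m = 1.5 Mm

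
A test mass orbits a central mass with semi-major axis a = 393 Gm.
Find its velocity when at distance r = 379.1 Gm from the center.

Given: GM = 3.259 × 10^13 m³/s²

Convert to SI: a = 393 Gm = 3.93e+11 m; r = 379.1 Gm = 3.791e+11 m.
Vis-viva: v = √(GM · (2/r − 1/a)).
2/r − 1/a = 2/3.791e+11 − 1/3.93e+11 = 2.73112e-12 m⁻¹.
v = √(3.259e+13 · 2.73112e-12) m/s ≈ 9.434 m/s = 9.434 m/s.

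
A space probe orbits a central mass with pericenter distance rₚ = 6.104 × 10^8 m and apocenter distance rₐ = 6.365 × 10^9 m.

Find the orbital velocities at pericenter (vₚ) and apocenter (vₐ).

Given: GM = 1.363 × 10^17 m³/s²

Use the vis-viva equation v² = GM(2/r − 1/a) with a = (rₚ + rₐ)/2 = (6.104e+08 + 6.365e+09)/2 = 3.4877e+09 m.
vₚ = √(GM · (2/rₚ − 1/a)) = √(1.363e+17 · (2/6.104e+08 − 1/3.4877e+09)) m/s ≈ 2.019e+04 m/s = 20.19 km/s.
vₐ = √(GM · (2/rₐ − 1/a)) = √(1.363e+17 · (2/6.365e+09 − 1/3.4877e+09)) m/s ≈ 1936 m/s = 1.936 km/s.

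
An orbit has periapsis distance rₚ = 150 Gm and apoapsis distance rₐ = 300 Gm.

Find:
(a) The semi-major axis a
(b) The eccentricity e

Convert to SI: rₚ = 150 Gm = 1.5e+11 m; rₐ = 300 Gm = 3e+11 m.
(a) a = (rₚ + rₐ) / 2 = (1.5e+11 + 3e+11) / 2 ≈ 2.25e+11 m = 225 Gm.
(b) e = (rₐ − rₚ) / (rₐ + rₚ) = (3e+11 − 1.5e+11) / (3e+11 + 1.5e+11) ≈ 0.3333.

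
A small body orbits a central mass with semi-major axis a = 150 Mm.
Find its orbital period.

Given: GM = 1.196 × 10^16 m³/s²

Convert to SI: a = 150 Mm = 1.5e+08 m.
Kepler's third law: T = 2π √(a³ / GM).
Substituting a = 1.5e+08 m and GM = 1.196e+16 m³/s²:
T = 2π √((1.5e+08)³ / 1.196e+16) s
T ≈ 1.055e+05 s = 1.222 days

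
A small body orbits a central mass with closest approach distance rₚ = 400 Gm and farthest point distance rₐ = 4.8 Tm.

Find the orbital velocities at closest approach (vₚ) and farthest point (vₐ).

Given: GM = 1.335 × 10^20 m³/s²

Convert to SI: rₚ = 400 Gm = 4e+11 m; rₐ = 4.8 Tm = 4.8e+12 m.
Use the vis-viva equation v² = GM(2/r − 1/a) with a = (rₚ + rₐ)/2 = (4e+11 + 4.8e+12)/2 = 2.6e+12 m.
vₚ = √(GM · (2/rₚ − 1/a)) = √(1.335e+20 · (2/4e+11 − 1/2.6e+12)) m/s ≈ 2.482e+04 m/s = 24.82 km/s.
vₐ = √(GM · (2/rₐ − 1/a)) = √(1.335e+20 · (2/4.8e+12 − 1/2.6e+12)) m/s ≈ 2069 m/s = 2.069 km/s.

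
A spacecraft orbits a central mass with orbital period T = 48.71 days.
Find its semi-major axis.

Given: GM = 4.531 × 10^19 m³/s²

Convert to SI: T = 48.71 days = 4.20854e+06 s.
Invert Kepler's third law: a = (GM · T² / (4π²))^(1/3).
Substituting T = 4.20854e+06 s and GM = 4.531e+19 m³/s²:
a = (4.531e+19 · (4.20854e+06)² / (4π²))^(1/3) m
a ≈ 2.729e+10 m = 2.729 × 10^10 m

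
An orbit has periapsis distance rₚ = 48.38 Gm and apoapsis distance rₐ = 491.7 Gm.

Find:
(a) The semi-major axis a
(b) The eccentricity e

Convert to SI: rₚ = 48.38 Gm = 4.838e+10 m; rₐ = 491.7 Gm = 4.917e+11 m.
(a) a = (rₚ + rₐ) / 2 = (4.838e+10 + 4.917e+11) / 2 ≈ 2.7e+11 m = 270 Gm.
(b) e = (rₐ − rₚ) / (rₐ + rₚ) = (4.917e+11 − 4.838e+10) / (4.917e+11 + 4.838e+10) ≈ 0.8208.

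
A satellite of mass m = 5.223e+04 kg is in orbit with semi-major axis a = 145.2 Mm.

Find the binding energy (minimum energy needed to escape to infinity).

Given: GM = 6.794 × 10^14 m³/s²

Convert to SI: a = 145.2 Mm = 1.452e+08 m.
Total orbital energy is E = −GMm/(2a); binding energy is E_bind = −E = GMm/(2a).
E_bind = 6.794e+14 · 5.223e+04 / (2 · 1.452e+08) J ≈ 1.222e+11 J = 122.2 GJ.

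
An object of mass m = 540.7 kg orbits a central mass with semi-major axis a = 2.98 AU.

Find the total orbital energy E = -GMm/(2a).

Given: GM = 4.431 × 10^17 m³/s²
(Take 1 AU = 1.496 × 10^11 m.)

Convert to SI: a = 2.98 AU = 4.45808e+11 m.
E = −GMm / (2a).
E = −4.431e+17 · 540.7 / (2 · 4.45808e+11) J ≈ -2.687e+08 J = -268.7 MJ.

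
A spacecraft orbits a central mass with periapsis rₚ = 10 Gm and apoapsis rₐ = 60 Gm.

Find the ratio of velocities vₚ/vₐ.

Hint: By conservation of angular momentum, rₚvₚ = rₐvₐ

Convert to SI: rₚ = 10 Gm = 1e+10 m; rₐ = 60 Gm = 6e+10 m.
Conservation of angular momentum gives rₚvₚ = rₐvₐ, so vₚ/vₐ = rₐ/rₚ.
vₚ/vₐ = 6e+10 / 1e+10 ≈ 6.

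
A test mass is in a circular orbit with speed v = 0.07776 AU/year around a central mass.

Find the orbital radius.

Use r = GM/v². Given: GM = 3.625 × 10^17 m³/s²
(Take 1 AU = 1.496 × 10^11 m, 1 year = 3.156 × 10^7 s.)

Convert to SI: v = 0.07776 AU/year = 368.596 m/s.
For a circular orbit, v² = GM / r, so r = GM / v².
r = 3.625e+17 / (368.596)² m ≈ 2.668e+12 m = 17.84 AU.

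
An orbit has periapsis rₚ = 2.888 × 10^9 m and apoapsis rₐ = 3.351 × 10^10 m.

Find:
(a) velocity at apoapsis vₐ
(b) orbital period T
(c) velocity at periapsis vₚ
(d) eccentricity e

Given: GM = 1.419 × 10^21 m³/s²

(a) With a = (rₚ + rₐ)/2 = 1.8199e+10 m, vₐ = √(GM (2/rₐ − 1/a)) = √(1.419e+21 · (2/3.351e+10 − 1/1.8199e+10)) m/s ≈ 8.197e+04 m/s
(b) With a = (rₚ + rₐ)/2 = 1.8199e+10 m, T = 2π √(a³/GM) = 2π √((1.8199e+10)³/1.419e+21) s ≈ 4.095e+05 s
(c) With a = (rₚ + rₐ)/2 = 1.8199e+10 m, vₚ = √(GM (2/rₚ − 1/a)) = √(1.419e+21 · (2/2.888e+09 − 1/1.8199e+10)) m/s ≈ 9.512e+05 m/s
(d) e = (rₐ − rₚ)/(rₐ + rₚ) = (3.351e+10 − 2.888e+09)/(3.351e+10 + 2.888e+09) ≈ 0.8413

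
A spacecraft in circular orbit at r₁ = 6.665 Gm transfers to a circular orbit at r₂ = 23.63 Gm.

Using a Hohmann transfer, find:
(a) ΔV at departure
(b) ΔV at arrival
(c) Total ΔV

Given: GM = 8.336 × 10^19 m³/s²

Convert to SI: r₁ = 6.665 Gm = 6.665e+09 m; r₂ = 23.63 Gm = 2.363e+10 m.
Transfer semi-major axis: a_t = (r₁ + r₂)/2 = (6.665e+09 + 2.363e+10)/2 = 1.51475e+10 m.
Circular speeds: v₁ = √(GM/r₁) = 111835 m/s, v₂ = √(GM/r₂) = 59394.6 m/s.
Transfer speeds (vis-viva v² = GM(2/r − 1/a_t)): v₁ᵗ = 139682 m/s, v₂ᵗ = 39398.2 m/s.
(a) ΔV₁ = |v₁ᵗ − v₁| ≈ 2.785e+04 m/s = 27.85 km/s.
(b) ΔV₂ = |v₂ − v₂ᵗ| ≈ 2e+04 m/s = 20 km/s.
(c) ΔV_total = ΔV₁ + ΔV₂ ≈ 4.784e+04 m/s = 47.84 km/s.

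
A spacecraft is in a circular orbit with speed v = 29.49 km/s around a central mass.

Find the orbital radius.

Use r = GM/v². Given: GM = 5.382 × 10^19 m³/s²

Convert to SI: v = 29.49 km/s = 29490 m/s.
For a circular orbit, v² = GM / r, so r = GM / v².
r = 5.382e+19 / (29490)² m ≈ 6.189e+10 m = 6.189 × 10^10 m.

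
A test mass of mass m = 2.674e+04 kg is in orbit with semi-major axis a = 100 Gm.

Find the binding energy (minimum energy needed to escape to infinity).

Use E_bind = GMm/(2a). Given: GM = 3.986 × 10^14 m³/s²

Convert to SI: a = 100 Gm = 1e+11 m.
Total orbital energy is E = −GMm/(2a); binding energy is E_bind = −E = GMm/(2a).
E_bind = 3.986e+14 · 2.674e+04 / (2 · 1e+11) J ≈ 5.329e+07 J = 53.29 MJ.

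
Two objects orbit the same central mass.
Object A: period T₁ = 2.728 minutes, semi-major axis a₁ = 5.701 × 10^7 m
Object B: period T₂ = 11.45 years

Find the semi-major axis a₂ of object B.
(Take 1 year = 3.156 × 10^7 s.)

Convert to SI: T₁ = 2.728 minutes = 163.68 s; T₂ = 11.45 years = 3.61362e+08 s.
Kepler's third law: (T₁/T₂)² = (a₁/a₂)³ ⇒ a₂ = a₁ · (T₂/T₁)^(2/3).
T₂/T₁ = 3.61362e+08 / 163.68 = 2.20773e+06.
a₂ = 5.701e+07 · (2.20773e+06)^(2/3) m ≈ 9.666e+11 m = 9.666 × 10^11 m.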